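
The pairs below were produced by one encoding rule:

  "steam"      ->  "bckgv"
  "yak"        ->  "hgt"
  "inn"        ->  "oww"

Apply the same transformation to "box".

The shift depends on letter class: consonant s→b is +9, but vowel e→k is +6. Vowels shift forward by 6 and consonants shift forward by 9.
Applying it to box: b(cons)+9=k, o(vowel)+6=u, x(cons)+9=g.

kug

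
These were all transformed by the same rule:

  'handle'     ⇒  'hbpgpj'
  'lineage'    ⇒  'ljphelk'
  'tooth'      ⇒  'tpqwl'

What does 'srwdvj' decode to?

The shift increases by 1 at each position, starting from +0: 0, 1, 2, ….
Undoing it on srwdvj: s−0=s, r−1=q, w−2=u, d−3=a, v−4=r, j−5=e.

square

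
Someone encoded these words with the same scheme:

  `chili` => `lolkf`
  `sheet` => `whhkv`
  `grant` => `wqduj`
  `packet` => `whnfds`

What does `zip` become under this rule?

The output letters match the input read backwards, each shifted +3: chili reversed is ilihc. The word is reversed, then every letter is shifted forward by 3.
For zip: reverse → piz; then shift: p+3=s, i+3=l, z+3=c.

slc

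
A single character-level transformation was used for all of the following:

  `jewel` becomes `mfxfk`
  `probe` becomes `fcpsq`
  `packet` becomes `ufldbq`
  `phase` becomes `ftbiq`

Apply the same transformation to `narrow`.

Read the word backwards and shift each letter +1.
For narrow: reverse → worran; then shift: w+1=x, o+1=p, r+1=s, r+1=s, a+1=b, n+1=o.

xpssbo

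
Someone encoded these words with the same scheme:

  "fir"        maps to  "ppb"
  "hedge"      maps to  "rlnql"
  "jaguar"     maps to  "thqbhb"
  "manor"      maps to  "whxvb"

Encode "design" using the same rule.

nlcpqx

The shift depends on letter class: consonant f→p is +10, but vowel i→p is +7. Two shifts are in play — +7 for a/e/i/o/u, +10 for every other letter.
Applying it to design: d(cons)+10=n, e(vowel)+7=l, s(cons)+10=c, i(vowel)+7=p, g(cons)+10=q, n(cons)+10=x.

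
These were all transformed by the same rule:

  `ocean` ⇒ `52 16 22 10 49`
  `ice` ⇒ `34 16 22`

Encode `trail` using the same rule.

67 61 10 34 43

o(#15)→52 and c(#3)→16: differences scale by 3, so n = 3·pos + 7. The formula is n = 3×(alphabet index, a=1) + 7.
Applying it to trail: t=20→67, r=18→61, a=1→10, i=9→34, l=12→43.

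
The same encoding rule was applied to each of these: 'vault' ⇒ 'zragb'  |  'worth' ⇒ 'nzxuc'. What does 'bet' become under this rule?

The output letters match the input read backwards, each shifted +6: vault reversed is tluav. The word is reversed, then every letter is shifted forward by 6.
On bet: reverse → teb; then shift: t+6=z, e+6=k, b+6=h.

zkh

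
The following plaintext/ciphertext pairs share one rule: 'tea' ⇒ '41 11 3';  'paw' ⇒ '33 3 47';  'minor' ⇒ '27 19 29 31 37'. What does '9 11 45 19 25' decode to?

devil

t(#20)→41 and e(#5)→11: differences scale by 2, so n = 2·pos + 1. With a=1..z=26, the number is 2·pos + 1.
Reversing it on 9 11 45 19 25: 9→(9−1)÷2=4=d, 11→(11−1)÷2=5=e, 45→(45−1)÷2=22=v, 19→(19−1)÷2=9=i, 25→(25−1)÷2=12=l.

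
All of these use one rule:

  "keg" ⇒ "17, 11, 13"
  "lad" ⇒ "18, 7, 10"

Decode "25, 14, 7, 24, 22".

Each letter is replaced by its alphabet position (a=1..z=26) + 6.
Reversing it on 25, 14, 7, 24, 22: 25→(25−6)÷1=19=s, 14→(14−6)÷1=8=h, 7→(7−6)÷1=1=a, 24→(24−6)÷1=18=r, 22→(22−6)÷1=16=p.

sharp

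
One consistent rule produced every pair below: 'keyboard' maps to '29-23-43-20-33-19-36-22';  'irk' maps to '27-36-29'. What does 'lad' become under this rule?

30-19-22

The number is (letter's place in the alphabet, a=1) + 18.
Applying it to lad: l=12→30, a=1→19, d=4→22.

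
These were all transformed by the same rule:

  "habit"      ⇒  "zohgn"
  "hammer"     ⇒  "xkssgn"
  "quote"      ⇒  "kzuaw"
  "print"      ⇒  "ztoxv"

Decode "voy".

sip

Read the word backwards and shift each letter +6.
Undoing it on voy: shift back: v−6=p, o−6=i, y−6=s → pis; then reverse → sip.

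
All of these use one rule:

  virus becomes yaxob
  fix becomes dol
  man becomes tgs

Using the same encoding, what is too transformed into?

uuz

The word is reversed, then every letter is shifted forward by 6.
On too: reverse → oot; then shift: o+6=u, o+6=u, t+6=z.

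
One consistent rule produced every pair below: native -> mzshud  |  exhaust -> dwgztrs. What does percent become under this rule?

Each letter is shifted forward by 25 in the alphabet (a Caesar shift of +25).
On percent: p+25=o, e+25=d, r+25=q, c+25=b, e+25=d, n+25=m, t+25=s.

odqbdms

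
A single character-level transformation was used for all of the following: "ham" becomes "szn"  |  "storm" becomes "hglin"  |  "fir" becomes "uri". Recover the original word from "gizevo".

This is the alphabet-reversal cipher (Atbash): a becomes z, b becomes y, etc.
Reversing it on gizevo: g↔t, i↔r, z↔a, e↔v, v↔e, o↔l.

travel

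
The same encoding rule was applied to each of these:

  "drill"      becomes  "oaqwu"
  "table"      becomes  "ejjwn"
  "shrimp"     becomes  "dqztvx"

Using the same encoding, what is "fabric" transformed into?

Shifts by position in drill: pos 0: d→o (+11), pos 1: r→a (+9), pos 2: i→q (+8), pos 3: l→w (+11), pos 4: l→u (+9) — repeating every 3. It's a Vigenère-style cipher with numeric key [11,9,8]: position i shifts by key[i mod 3].
For fabric: f+11=q, a+9=j, b+8=j, r+11=c, i+9=r, c+8=k.

qjjcrk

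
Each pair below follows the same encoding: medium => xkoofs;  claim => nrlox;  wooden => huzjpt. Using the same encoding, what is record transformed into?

cknucj

Shifts by position in medium: pos 0: m→x (+11), pos 1: e→k (+6), pos 2: d→o (+11), pos 3: i→o (+6) — repeating every 2. It's a Vigenère-style cipher with numeric key [11,6]: position i shifts by key[i mod 2].
On record: r+11=c, e+6=k, c+11=n, o+6=u, r+11=c, d+6=j.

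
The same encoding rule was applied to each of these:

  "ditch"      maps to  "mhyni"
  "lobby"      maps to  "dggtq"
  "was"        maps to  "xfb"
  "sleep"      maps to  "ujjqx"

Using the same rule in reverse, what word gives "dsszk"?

funny

The output letters match the input read backwards, each shifted +5: ditch reversed is hctid. The word is reversed, then every letter is shifted forward by 5.
Decoding dsszk: shift back: d−5=y, s−5=n, s−5=n, z−5=u, k−5=f → ynnuf; then reverse → funny.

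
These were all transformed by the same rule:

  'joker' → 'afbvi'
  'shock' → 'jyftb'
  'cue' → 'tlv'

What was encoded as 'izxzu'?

Every letter moves 17 places later in the alphabet, wrapping around z→a.
Undoing it on izxzu: i−17=r, z−17=i, x−17=g, z−17=i, u−17=d.

rigid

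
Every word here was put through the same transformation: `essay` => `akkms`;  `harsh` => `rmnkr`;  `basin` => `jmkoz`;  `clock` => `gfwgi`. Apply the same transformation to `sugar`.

e(4)→a(0) and s(18)→k(10) fit y≡23x+12 (mod 26); the inverse of 23 mod 26 is 17. Each letter's alphabet position (a=0..z=25) is mapped through 23·x+12 mod 26 — an affine cipher.
On sugar: s(18)→23·18+12≡10=k; u(20)→23·20+12≡4=e; g(6)→23·6+12≡20=u; a(0)→23·0+12≡12=m; r(17)→23·17+12≡13=n (all mod 26).

keumn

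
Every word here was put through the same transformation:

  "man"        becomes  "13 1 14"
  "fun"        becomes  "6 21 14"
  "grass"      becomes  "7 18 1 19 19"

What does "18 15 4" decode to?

m is letter #13 and maps to 13: an offset of 0. Each letter is replaced by its alphabet position (a=1, b=2, …, z=26).
Decoding 18 15 4: 18=r, 15=o, 4=d.

rod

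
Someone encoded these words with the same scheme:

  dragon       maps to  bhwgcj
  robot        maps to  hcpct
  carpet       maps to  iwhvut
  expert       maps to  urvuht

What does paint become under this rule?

d(3)→b(1) and r(17)→h(7) fit y≡19x+22 (mod 26); the inverse of 19 mod 26 is 11. Treating letters as 0–25, the rule is x ↦ 19x + 22 (mod 26).
Applying it to paint: p(15)→19·15+22≡21=v; a(0)→19·0+22≡22=w; i(8)→19·8+22≡18=s; n(13)→19·13+22≡9=j; t(19)→19·19+22≡19=t (all mod 26).

vwsjt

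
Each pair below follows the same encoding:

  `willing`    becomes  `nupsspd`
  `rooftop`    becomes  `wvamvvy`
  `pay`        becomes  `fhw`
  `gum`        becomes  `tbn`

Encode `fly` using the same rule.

The output letters match the input read backwards, each shifted +7: willing reversed is gnilliw. Read the word backwards and shift each letter +7.
For fly: reverse → ylf; then shift: y+7=f, l+7=s, f+7=m.

fsm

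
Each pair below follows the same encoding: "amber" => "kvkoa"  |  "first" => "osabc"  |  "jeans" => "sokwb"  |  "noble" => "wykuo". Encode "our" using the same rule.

The shift depends on letter class: consonant m→v is +9, but vowel a→k is +10. The rule splits by letter class: vowels +10, consonants +9.
Applying it to our: o(vowel)+10=y, u(vowel)+10=e, r(cons)+9=a.

yea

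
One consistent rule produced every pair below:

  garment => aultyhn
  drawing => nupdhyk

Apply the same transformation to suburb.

iybibz

The word is reversed, then every letter is shifted forward by 7.
On suburb: reverse → brubus; then shift: b+7=i, r+7=y, u+7=b, b+7=i, u+7=b, s+7=z.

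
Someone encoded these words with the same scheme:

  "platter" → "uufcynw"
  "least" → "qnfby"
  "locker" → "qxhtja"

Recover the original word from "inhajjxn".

decrease

It's a Vigenère-style cipher with numeric key [5,9]: position i shifts by key[i mod 2].
Undoing it on inhajjxn: i−5=d, n−9=e, h−5=c, a−9=r, j−5=e, j−9=a, x−5=s, n−9=e.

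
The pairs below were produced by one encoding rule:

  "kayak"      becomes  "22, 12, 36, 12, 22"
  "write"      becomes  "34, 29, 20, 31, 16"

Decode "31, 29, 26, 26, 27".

k is letter #11 and maps to 22: an offset of 11. Letters become their 1-based position plus 11 (so a→12, b→13, …).
Decoding 31, 29, 26, 26, 27: 31→(31−11)÷1=20=t, 29→(29−11)÷1=18=r, 26→(26−11)÷1=15=o, 26→(26−11)÷1=15=o, 27→(27−11)÷1=16=p.

troop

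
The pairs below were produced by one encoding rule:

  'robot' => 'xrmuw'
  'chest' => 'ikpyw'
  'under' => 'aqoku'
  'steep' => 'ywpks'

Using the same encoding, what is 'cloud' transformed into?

iozag

It's a Vigenère-style cipher with numeric key [6,3,11]: position i shifts by key[i mod 3].
For cloud: c+6=i, l+3=o, o+11=z, u+6=a, d+3=g.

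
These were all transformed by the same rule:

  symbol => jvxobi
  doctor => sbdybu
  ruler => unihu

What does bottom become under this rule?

s(18)→j(9) and y(24)→v(21) fit y≡15x+25 (mod 26); the inverse of 15 mod 26 is 7. Each letter's alphabet position (a=0..z=25) is mapped through 15·x+25 mod 26 — an affine cipher.
Applying it to bottom: b(1)→15·1+25≡14=o; o(14)→15·14+25≡1=b; t(19)→15·19+25≡24=y; t(19)→15·19+25≡24=y; o(14)→15·14+25≡1=b; m(12)→15·12+25≡23=x (all mod 26).

obyybx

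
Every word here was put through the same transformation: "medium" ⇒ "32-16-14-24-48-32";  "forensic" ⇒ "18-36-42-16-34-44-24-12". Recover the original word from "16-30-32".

elm

m(#13)→32 and e(#5)→16: differences scale by 2, so n = 2·pos + 6. With a=1..z=26, the number is 2·pos + 6.
Decoding 16-30-32: 16→(16−6)÷2=5=e, 30→(30−6)÷2=12=l, 32→(32−6)÷2=13=m.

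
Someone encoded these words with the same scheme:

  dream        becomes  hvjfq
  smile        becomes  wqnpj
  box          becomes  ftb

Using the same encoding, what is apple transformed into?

fttpj

Two shifts are in play — +5 for a/e/i/o/u, +4 for every other letter.
For apple: a(vowel)+5=f, p(cons)+4=t, p(cons)+4=t, l(cons)+4=p, e(vowel)+5=j.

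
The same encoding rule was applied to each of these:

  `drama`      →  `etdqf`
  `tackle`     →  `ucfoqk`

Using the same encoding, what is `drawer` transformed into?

In drama: d→e is +1, r→t is +2, a→d is +3, m→q is +4 — the shift increases by 1 each position. Each letter shifts forward by (position + 1), i.e. 1, 2, 3, … — the shift grows by one for each successive letter.
Applying it to drawer: d+1=e, r+2=t, a+3=d, w+4=a, e+5=j, r+6=x.

etdajx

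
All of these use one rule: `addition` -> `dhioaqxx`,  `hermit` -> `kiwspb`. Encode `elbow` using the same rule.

hpgud

In addition: a→d is +3, d→h is +4, d→i is +5, i→o is +6 — the shift increases by 1 each position. Each letter shifts forward by (position + 3), i.e. 3, 4, 5, … — the shift grows by one for each successive letter.
For elbow: e+3=h, l+4=p, b+5=g, o+6=u, w+7=d.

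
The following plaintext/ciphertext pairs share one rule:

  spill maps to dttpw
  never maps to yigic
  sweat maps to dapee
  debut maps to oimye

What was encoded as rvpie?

greet

The shifts repeat in a cycle of length 2: positions 0,1,… shift by +11, +4, then the pattern repeats.
Decoding rvpie: r−11=g, v−4=r, p−11=e, i−4=e, e−11=t.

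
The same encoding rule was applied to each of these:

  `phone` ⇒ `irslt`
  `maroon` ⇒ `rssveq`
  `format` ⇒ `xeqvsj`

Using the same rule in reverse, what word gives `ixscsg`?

The output letters match the input read backwards, each shifted +4: phone reversed is enohp. Read the word backwards and shift each letter +4.
Reversing it on ixscsg: shift back: i−4=e, x−4=t, s−4=o, c−4=y, s−4=o, g−4=c → etoyoc; then reverse → coyote.

coyote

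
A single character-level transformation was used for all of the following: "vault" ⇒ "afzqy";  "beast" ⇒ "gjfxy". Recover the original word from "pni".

kid

Each letter is shifted forward by 5 in the alphabet (a Caesar shift of +5).
Reversing it on pni: p−5=k, n−5=i, i−5=d.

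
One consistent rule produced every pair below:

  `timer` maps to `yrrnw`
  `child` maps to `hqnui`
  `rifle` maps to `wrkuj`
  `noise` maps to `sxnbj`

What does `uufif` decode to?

A repeating key of period 2 is used — shifts +5, +9 over and over.
Undoing it on uufif: u−5=p, u−9=l, f−5=a, i−9=z, f−5=a.

plaza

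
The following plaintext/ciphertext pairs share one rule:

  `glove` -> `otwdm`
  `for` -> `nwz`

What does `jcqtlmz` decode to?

Every letter moves 8 places later in the alphabet, wrapping around z→a.
Undoing it on jcqtlmz: j−8=b, c−8=u, q−8=i, t−8=l, l−8=d, m−8=e, z−8=r.

builder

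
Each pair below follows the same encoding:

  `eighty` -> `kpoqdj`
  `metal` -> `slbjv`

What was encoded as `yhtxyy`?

The shift increases by 1 at each position, starting from +6: 6, 7, 8, ….
Undoing it on yhtxyy: y−6=s, h−7=a, t−8=l, x−9=o, y−10=o, y−11=n.

saloon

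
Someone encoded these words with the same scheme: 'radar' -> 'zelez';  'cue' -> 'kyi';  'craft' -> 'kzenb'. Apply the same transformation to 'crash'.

Vowels shift forward by 4 and consonants shift forward by 8.
Applying it to crash: c(cons)+8=k, r(cons)+8=z, a(vowel)+4=e, s(cons)+8=a, h(cons)+8=p.

kzeap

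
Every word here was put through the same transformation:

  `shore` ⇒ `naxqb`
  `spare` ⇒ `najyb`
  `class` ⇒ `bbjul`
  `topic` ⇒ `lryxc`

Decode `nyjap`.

grape

The output letters match the input read backwards, each shifted +9: shore reversed is erohs. The word is reversed, then every letter is shifted forward by 9.
Undoing it on nyjap: shift back: n−9=e, y−9=p, j−9=a, a−9=r, p−9=g → eparg; then reverse → grape.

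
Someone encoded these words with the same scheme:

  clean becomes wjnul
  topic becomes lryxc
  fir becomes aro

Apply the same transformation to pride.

nmray

The word is reversed, then every letter is shifted forward by 9.
For pride: reverse → edirp; then shift: e+9=n, d+9=m, i+9=r, r+9=a, p+9=y.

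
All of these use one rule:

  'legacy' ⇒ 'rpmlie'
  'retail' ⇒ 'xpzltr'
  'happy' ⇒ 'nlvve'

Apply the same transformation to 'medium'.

spjtfs

The shift depends on letter class: consonant l→r is +6, but vowel e→p is +11. Vowels shift forward by 11 and consonants shift forward by 6.
On medium: m(cons)+6=s, e(vowel)+11=p, d(cons)+6=j, i(vowel)+11=t, u(vowel)+11=f, m(cons)+6=s.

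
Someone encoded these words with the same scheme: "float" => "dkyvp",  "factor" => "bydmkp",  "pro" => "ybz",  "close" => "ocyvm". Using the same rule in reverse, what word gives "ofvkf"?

The output letters match the input read backwards, each shifted +10: float reversed is taolf. The word is reversed, then every letter is shifted forward by 10.
Reversing it on ofvkf: shift back: o−10=e, f−10=v, v−10=l, k−10=a, f−10=v → evlav; then reverse → valve.

valve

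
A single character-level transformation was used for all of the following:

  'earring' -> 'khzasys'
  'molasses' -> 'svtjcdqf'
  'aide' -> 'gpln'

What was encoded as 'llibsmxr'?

In earring: e→k is +6, a→h is +7, r→z is +8, r→a is +9 — the shift increases by 1 each position. The shift increases by 1 at each position, starting from +6: 6, 7, 8, ….
Reversing it on llibsmxr: l−6=f, l−7=e, i−8=a, b−9=s, s−10=i, m−11=b, x−12=l, r−13=e.

feasible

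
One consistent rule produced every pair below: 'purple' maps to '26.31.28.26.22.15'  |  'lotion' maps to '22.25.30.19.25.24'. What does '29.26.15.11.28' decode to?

p is letter #16 and maps to 26: an offset of 10. Letters become their 1-based position plus 10 (so a→11, b→12, …).
Decoding 29.26.15.11.28: 29→(29−10)÷1=19=s, 26→(26−10)÷1=16=p, 15→(15−10)÷1=5=e, 11→(11−10)÷1=1=a, 28→(28−10)÷1=18=r.

spear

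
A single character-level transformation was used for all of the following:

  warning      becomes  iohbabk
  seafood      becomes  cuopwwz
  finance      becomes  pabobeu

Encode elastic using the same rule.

w(22)→i(8) and a(0)→o(14) fit y≡21x+14 (mod 26); the inverse of 21 mod 26 is 5. Treating letters as 0–25, the rule is x ↦ 21x + 14 (mod 26).
For elastic: e(4)→21·4+14≡20=u; l(11)→21·11+14≡11=l; a(0)→21·0+14≡14=o; s(18)→21·18+14≡2=c; t(19)→21·19+14≡23=x; i(8)→21·8+14≡0=a; c(2)→21·2+14≡4=e (all mod 26).

ulocxae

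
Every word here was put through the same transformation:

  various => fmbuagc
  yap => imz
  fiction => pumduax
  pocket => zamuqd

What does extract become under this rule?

Vowels shift forward by 12 and consonants shift forward by 10.
For extract: e(vowel)+12=q, x(cons)+10=h, t(cons)+10=d, r(cons)+10=b, a(vowel)+12=m, c(cons)+10=m, t(cons)+10=d.

qhdbmmd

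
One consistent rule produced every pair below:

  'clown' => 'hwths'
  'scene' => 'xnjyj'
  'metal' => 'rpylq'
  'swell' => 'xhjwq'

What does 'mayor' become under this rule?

rldzw

Shifts by position in clown: pos 0: c→h (+5), pos 1: l→w (+11), pos 2: o→t (+5), pos 3: w→h (+11) — repeating every 2. The shifts repeat in a cycle of length 2: positions 0,1,… shift by +5, +11, then the pattern repeats.
For mayor: m+5=r, a+11=l, y+5=d, o+11=z, r+5=w.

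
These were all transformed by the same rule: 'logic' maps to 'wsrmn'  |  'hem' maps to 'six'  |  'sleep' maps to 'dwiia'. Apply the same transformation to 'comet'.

The shift depends on letter class: consonant l→w is +11, but vowel o→s is +4. Two shifts are in play — +4 for a/e/i/o/u, +11 for every other letter.
Applying it to comet: c(cons)+11=n, o(vowel)+4=s, m(cons)+11=x, e(vowel)+4=i, t(cons)+11=e.

nsxie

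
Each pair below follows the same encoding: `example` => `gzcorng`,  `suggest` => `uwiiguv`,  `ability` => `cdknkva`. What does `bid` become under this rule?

Compare letters: e→g is +2, x→z is +2, a→c is +2 — a constant shift. Every letter moves 2 places later in the alphabet, wrapping around z→a.
Applying it to bid: b+2=d, i+2=k, d+2=f.

dkf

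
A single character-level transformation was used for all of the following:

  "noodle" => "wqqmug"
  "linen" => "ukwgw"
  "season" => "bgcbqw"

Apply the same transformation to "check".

lqglt

Two shifts are in play — +2 for a/e/i/o/u, +9 for every other letter.
Applying it to check: c(cons)+9=l, h(cons)+9=q, e(vowel)+2=g, c(cons)+9=l, k(cons)+9=t.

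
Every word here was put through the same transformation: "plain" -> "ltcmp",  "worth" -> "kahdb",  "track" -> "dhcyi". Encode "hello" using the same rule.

Each letter's alphabet position (a=0..z=25) is mapped through 11·x+2 mod 26 — an affine cipher.
On hello: h(7)→11·7+2≡1=b; e(4)→11·4+2≡20=u; l(11)→11·11+2≡19=t; l(11)→11·11+2≡19=t; o(14)→11·14+2≡0=a (all mod 26).

butta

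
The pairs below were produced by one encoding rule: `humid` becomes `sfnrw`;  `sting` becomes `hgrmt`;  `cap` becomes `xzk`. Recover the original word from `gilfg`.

trout

Each letter is replaced by its mirror in the alphabet: a↔z, b↔y, c↔x, and so on (the Atbash cipher).
Undoing it on gilfg: g↔t, i↔r, l↔o, f↔u, g↔t.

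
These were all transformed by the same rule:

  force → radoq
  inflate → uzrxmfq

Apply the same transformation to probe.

bdanq

Each letter is shifted forward by 12 in the alphabet (a Caesar shift of +12).
On probe: p+12=b, r+12=d, o+12=a, b+12=n, e+12=q.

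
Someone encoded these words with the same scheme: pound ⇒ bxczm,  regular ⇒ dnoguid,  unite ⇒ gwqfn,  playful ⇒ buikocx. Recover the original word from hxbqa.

A repeating key of period 3 is used — shifts +12, +9, +8 over and over.
Reversing it on hxbqa: h−12=v, x−9=o, b−8=t, q−12=e, a−9=r.

voter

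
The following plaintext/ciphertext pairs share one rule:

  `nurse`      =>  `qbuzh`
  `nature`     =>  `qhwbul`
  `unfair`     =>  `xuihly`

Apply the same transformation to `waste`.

zhvah

Shifts by position in nurse: pos 0: n→q (+3), pos 1: u→b (+7), pos 2: r→u (+3), pos 3: s→z (+7) — repeating every 2. The shifts repeat in a cycle of length 2: positions 0,1,… shift by +3, +7, then the pattern repeats.
Applying it to waste: w+3=z, a+7=h, s+3=v, t+7=a, e+3=h.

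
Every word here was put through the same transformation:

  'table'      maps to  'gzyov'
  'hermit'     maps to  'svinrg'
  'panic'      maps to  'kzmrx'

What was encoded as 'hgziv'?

stare

Each pair mirrors across the alphabet (t↔g, a↔z, b↔y): positions sum to 25. Letters are reflected about the middle of the alphabet (position → 25−position): Atbash.
Decoding hgziv: h↔s, g↔t, z↔a, i↔r, v↔e.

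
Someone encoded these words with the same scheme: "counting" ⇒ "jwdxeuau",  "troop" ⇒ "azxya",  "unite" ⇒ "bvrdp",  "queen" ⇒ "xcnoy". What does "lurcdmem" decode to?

emissary

Letter i (0-indexed) is shifted by i+7, so successive shifts are 7, 8, 9, ….
Reversing it on lurcdmem: l−7=e, u−8=m, r−9=i, c−10=s, d−11=s, m−12=a, e−13=r, m−14=y.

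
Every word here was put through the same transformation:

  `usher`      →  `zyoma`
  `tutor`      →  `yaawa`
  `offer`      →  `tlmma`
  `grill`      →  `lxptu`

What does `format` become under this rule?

kuyujd

In usher: u→z is +5, s→y is +6, h→o is +7, e→m is +8 — the shift increases by 1 each position. Each letter shifts forward by (position + 5), i.e. 5, 6, 7, … — the shift grows by one for each successive letter.
For format: f+5=k, o+6=u, r+7=y, m+8=u, a+9=j, t+10=d.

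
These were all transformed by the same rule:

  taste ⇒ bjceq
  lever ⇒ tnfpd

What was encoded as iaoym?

arena

In taste: t→b is +8, a→j is +9, s→c is +10, t→e is +11 — the shift increases by 1 each position. The shift increases by 1 at each position, starting from +8: 8, 9, 10, ….
Reversing it on iaoym: i−8=a, a−9=r, o−10=e, y−11=n, m−12=a.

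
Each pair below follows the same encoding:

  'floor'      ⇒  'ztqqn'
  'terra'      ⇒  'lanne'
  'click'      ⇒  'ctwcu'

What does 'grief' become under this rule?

f(5)→z(25) and l(11)→t(19) fit y≡25x+4 (mod 26); the inverse of 25 mod 26 is 25. Each letter's alphabet position (a=0..z=25) is mapped through 25·x+4 mod 26 — an affine cipher.
Applying it to grief: g(6)→25·6+4≡24=y; r(17)→25·17+4≡13=n; i(8)→25·8+4≡22=w; e(4)→25·4+4≡0=a; f(5)→25·5+4≡25=z (all mod 26).

ynwaz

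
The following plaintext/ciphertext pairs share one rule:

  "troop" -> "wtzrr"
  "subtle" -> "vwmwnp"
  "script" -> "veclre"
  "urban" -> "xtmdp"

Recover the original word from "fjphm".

cheek

Shifts by position in troop: pos 0: t→w (+3), pos 1: r→t (+2), pos 2: o→z (+11), pos 3: o→r (+3), pos 4: p→r (+2) — repeating every 3. The shifts repeat in a cycle of length 3: positions 0,1,… shift by +3, +2, +11, then the pattern repeats.
Reversing it on fjphm: f−3=c, j−2=h, p−11=e, h−3=e, m−2=k.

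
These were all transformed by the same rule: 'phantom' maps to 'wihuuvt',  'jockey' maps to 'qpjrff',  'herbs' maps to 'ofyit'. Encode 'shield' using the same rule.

Shifts by position in phantom: pos 0: p→w (+7), pos 1: h→i (+1), pos 2: a→h (+7), pos 3: n→u (+7), pos 4: t→u (+1), pos 5: o→v (+7) — repeating every 3. The shifts repeat in a cycle of length 3: positions 0,1,… shift by +7, +1, +7, then the pattern repeats.
On shield: s+7=z, h+1=i, i+7=p, e+7=l, l+1=m, d+7=k.

ziplmk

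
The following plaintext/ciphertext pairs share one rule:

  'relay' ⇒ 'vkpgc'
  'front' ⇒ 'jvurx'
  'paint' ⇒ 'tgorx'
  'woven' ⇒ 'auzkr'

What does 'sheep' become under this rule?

wlkkt

Two shifts are in play — +6 for a/e/i/o/u, +4 for every other letter.
On sheep: s(cons)+4=w, h(cons)+4=l, e(vowel)+6=k, e(vowel)+6=k, p(cons)+4=t.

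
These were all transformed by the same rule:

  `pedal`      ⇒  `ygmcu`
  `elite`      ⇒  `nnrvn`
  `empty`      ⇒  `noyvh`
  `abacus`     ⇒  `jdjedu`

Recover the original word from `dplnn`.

uncle

Shifts by position in pedal: pos 0: p→y (+9), pos 1: e→g (+2), pos 2: d→m (+9), pos 3: a→c (+2) — repeating every 2. A repeating key of period 2 is used — shifts +9, +2 over and over.
Undoing it on dplnn: d−9=u, p−2=n, l−9=c, n−2=l, n−9=e.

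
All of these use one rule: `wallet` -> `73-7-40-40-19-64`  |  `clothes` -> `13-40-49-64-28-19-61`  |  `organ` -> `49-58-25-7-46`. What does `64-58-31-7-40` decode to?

w(#23)→73 and a(#1)→7: differences scale by 3, so n = 3·pos + 4. With a=1..z=26, the number is 3·pos + 4.
Undoing it on 64-58-31-7-40: 64→(64−4)÷3=20=t, 58→(58−4)÷3=18=r, 31→(31−4)÷3=9=i, 7→(7−4)÷3=1=a, 40→(40−4)÷3=12=l.

trial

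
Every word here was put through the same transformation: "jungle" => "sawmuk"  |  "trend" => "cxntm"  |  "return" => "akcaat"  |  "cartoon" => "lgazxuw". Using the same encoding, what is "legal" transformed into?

Shifts by position in jungle: pos 0: j→s (+9), pos 1: u→a (+6), pos 2: n→w (+9), pos 3: g→m (+6) — repeating every 2. A repeating key of period 2 is used — shifts +9, +6 over and over.
On legal: l+9=u, e+6=k, g+9=p, a+6=g, l+9=u.

ukpgu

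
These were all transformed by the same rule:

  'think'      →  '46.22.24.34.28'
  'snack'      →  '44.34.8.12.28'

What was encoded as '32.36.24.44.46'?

Each letter becomes 2×(its alphabet position, a=1..z=26) + 6.
Undoing it on 32.36.24.44.46: 32→(32−6)÷2=13=m, 36→(36−6)÷2=15=o, 24→(24−6)÷2=9=i, 44→(44−6)÷2=19=s, 46→(46−6)÷2=20=t.

moist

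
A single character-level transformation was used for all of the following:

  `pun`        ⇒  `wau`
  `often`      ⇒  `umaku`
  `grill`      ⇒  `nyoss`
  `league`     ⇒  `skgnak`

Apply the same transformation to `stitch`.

The shift depends on letter class: consonant p→w is +7, but vowel u→a is +6. Vowels shift forward by 6 and consonants shift forward by 7.
Applying it to stitch: s(cons)+7=z, t(cons)+7=a, i(vowel)+6=o, t(cons)+7=a, c(cons)+7=j, h(cons)+7=o.

zaoajo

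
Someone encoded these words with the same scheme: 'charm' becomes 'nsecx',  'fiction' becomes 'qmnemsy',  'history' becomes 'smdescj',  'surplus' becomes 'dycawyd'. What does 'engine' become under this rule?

Vowels shift forward by 4 and consonants shift forward by 11.
Applying it to engine: e(vowel)+4=i, n(cons)+11=y, g(cons)+11=r, i(vowel)+4=m, n(cons)+11=y, e(vowel)+4=i.

iyrmyi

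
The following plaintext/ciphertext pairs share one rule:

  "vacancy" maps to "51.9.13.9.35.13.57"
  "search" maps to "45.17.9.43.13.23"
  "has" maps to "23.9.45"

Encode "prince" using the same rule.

39.43.25.35.13.17

v(#22)→51 and a(#1)→9: differences scale by 2, so n = 2·pos + 7. With a=1..z=26, the number is 2·pos + 7.
For prince: p=16→39, r=18→43, i=9→25, n=14→35, c=3→13, e=5→17.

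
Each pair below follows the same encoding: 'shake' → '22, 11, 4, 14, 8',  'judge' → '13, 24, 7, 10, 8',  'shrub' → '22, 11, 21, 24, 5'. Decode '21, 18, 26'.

row

s is letter #19 and maps to 22: an offset of 3. The number is (letter's place in the alphabet, a=1) + 3.
Decoding 21, 18, 26: 21→(21−3)÷1=18=r, 18→(18−3)÷1=15=o, 26→(26−3)÷1=23=w.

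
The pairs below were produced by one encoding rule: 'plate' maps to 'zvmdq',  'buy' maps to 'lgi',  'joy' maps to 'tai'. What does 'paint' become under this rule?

zmuxd

The shift depends on letter class: consonant p→z is +10, but vowel a→m is +12. The rule splits by letter class: vowels +12, consonants +10.
For paint: p(cons)+10=z, a(vowel)+12=m, i(vowel)+12=u, n(cons)+10=x, t(cons)+10=d.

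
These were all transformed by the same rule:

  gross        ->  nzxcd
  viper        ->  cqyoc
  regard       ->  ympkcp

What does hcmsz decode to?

In gross: g→n is +7, r→z is +8, o→x is +9, s→c is +10 — the shift increases by 1 each position. Letter i (0-indexed) is shifted by i+7, so successive shifts are 7, 8, 9, ….
Reversing it on hcmsz: h−7=a, c−8=u, m−9=d, s−10=i, z−11=o.

audio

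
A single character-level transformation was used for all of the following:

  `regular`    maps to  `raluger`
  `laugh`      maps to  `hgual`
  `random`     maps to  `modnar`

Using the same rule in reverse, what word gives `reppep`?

pepper

The output letters match the input read backwards: regular reversed is raluger. The word is simply reversed.
Undoing it on reppep: then reverse → pepper.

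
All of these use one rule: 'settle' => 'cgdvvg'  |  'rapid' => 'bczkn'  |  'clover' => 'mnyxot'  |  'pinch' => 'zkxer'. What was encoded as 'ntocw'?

Shifts by position in settle: pos 0: s→c (+10), pos 1: e→g (+2), pos 2: t→d (+10), pos 3: t→v (+2) — repeating every 2. The shifts repeat in a cycle of length 2: positions 0,1,… shift by +10, +2, then the pattern repeats.
Reversing it on ntocw: n−10=d, t−2=r, o−10=e, c−2=a, w−10=m.

dream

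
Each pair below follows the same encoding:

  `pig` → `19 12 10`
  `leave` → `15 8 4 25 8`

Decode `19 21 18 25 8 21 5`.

proverb

The number is (letter's place in the alphabet, a=1) + 3.
Reversing it on 19 21 18 25 8 21 5: 19→(19−3)÷1=16=p, 21→(21−3)÷1=18=r, 18→(18−3)÷1=15=o, 25→(25−3)÷1=22=v, 8→(8−3)÷1=5=e, 21→(21−3)÷1=18=r, 5→(5−3)÷1=2=b.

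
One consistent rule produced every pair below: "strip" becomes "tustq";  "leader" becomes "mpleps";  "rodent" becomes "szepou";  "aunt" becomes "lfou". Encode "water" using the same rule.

xlups

The shift depends on letter class: consonant s→t is +1, but vowel i→t is +11. Vowels shift forward by 11 and consonants shift forward by 1.
For water: w(cons)+1=x, a(vowel)+11=l, t(cons)+1=u, e(vowel)+11=p, r(cons)+1=s.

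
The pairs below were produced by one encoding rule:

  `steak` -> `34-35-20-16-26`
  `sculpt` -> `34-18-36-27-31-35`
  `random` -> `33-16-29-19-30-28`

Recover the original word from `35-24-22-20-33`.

The number is (letter's place in the alphabet, a=1) + 15.
Decoding 35-24-22-20-33: 35→(35−15)÷1=20=t, 24→(24−15)÷1=9=i, 22→(22−15)÷1=7=g, 20→(20−15)÷1=5=e, 33→(33−15)÷1=18=r.

tiger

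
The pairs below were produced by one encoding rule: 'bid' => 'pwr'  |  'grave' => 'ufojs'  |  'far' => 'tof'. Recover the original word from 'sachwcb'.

emotion

Compare letters: b→p is +14, i→w is +14, d→r is +14 — a constant shift. It's a constant shift of +14 (ROT14).
Decoding sachwcb: s−14=e, a−14=m, c−14=o, h−14=t, w−14=i, c−14=o, b−14=n.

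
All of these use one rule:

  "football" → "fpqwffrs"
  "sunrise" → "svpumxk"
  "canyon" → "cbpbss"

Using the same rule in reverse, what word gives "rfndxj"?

relate

In football: f→f is +0, o→p is +1, o→q is +2, t→w is +3 — the shift increases by 1 each position. Letter i (0-indexed) is shifted by i+0, so successive shifts are 0, 1, 2, ….
Undoing it on rfndxj: r−0=r, f−1=e, n−2=l, d−3=a, x−4=t, j−5=e.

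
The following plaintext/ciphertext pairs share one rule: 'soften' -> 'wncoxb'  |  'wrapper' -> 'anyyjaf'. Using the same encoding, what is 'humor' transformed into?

axvdq

The output letters match the input read backwards, each shifted +9: soften reversed is netfos. Two steps: reverse the string, then apply a Caesar shift of +9.
For humor: reverse → romuh; then shift: r+9=a, o+9=x, m+9=v, u+9=d, h+9=q.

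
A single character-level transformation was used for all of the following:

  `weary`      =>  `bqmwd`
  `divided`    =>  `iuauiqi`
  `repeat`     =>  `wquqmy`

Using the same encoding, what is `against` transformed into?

The shift depends on letter class: consonant w→b is +5, but vowel e→q is +12. Two shifts are in play — +12 for a/e/i/o/u, +5 for every other letter.
On against: a(vowel)+12=m, g(cons)+5=l, a(vowel)+12=m, i(vowel)+12=u, n(cons)+5=s, s(cons)+5=x, t(cons)+5=y.

mlmusxy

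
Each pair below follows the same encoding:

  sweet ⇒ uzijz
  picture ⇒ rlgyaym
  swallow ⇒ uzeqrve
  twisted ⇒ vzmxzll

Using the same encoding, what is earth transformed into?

gdvyn

In sweet: s→u is +2, w→z is +3, e→i is +4, e→j is +5 — the shift increases by 1 each position. The shift increases by 1 at each position, starting from +2: 2, 3, 4, ….
On earth: e+2=g, a+3=d, r+4=v, t+5=y, h+6=n.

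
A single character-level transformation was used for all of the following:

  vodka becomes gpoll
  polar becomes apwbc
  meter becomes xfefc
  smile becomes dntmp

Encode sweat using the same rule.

dxpbe

It's a Vigenère-style cipher with numeric key [11,1]: position i shifts by key[i mod 2].
On sweat: s+11=d, w+1=x, e+11=p, a+1=b, t+11=e.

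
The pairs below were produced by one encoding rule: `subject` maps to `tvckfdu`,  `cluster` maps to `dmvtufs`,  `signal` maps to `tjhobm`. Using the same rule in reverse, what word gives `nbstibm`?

marshal

Compare letters: s→t is +1, u→v is +1, b→c is +1 — a constant shift. It's a constant shift of +1 (ROT1).
Undoing it on nbstibm: n−1=m, b−1=a, s−1=r, t−1=s, i−1=h, b−1=a, m−1=l.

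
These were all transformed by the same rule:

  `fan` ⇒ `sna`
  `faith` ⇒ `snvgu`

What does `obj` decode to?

Compare letters: f→s is +13, a→n is +13, n→a is +13 — a constant shift. Every letter moves 13 places later in the alphabet, wrapping around z→a.
Reversing it on obj: o−13=b, b−13=o, j−13=w.

bow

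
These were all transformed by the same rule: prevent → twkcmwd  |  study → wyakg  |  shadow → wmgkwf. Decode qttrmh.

monkey

The shift increases by 1 at each position, starting from +4: 4, 5, 6, ….
Reversing it on qttrmh: q−4=m, t−5=o, t−6=n, r−7=k, m−8=e, h−9=y.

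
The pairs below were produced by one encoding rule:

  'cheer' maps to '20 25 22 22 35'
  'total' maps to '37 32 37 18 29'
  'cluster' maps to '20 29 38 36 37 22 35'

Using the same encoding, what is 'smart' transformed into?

36 30 18 35 37

The number is (letter's place in the alphabet, a=1) + 17.
On smart: s=19→36, m=13→30, a=1→18, r=18→35, t=20→37.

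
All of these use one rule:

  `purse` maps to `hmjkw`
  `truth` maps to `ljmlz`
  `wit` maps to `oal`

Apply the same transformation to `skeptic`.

kcwhlau

Compare letters: p→h is +18, u→m is +18, r→j is +18 — a constant shift. It's a constant shift of +18 (ROT18).
For skeptic: s+18=k, k+18=c, e+18=w, p+18=h, t+18=l, i+18=a, c+18=u.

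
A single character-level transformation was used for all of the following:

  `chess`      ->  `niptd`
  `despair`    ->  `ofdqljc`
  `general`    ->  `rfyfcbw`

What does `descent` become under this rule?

Shifts by position in chess: pos 0: c→n (+11), pos 1: h→i (+1), pos 2: e→p (+11), pos 3: s→t (+1) — repeating every 2. It's a Vigenère-style cipher with numeric key [11,1]: position i shifts by key[i mod 2].
Applying it to descent: d+11=o, e+1=f, s+11=d, c+1=d, e+11=p, n+1=o, t+11=e.

ofddpoe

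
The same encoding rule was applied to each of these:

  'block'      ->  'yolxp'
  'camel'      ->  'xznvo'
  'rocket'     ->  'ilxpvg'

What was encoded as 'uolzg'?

Each pair mirrors across the alphabet (b↔y, l↔o, o↔l): positions sum to 25. Letters are reflected about the middle of the alphabet (position → 25−position): Atbash.
Undoing it on uolzg: u↔f, o↔l, l↔o, z↔a, g↔t.

float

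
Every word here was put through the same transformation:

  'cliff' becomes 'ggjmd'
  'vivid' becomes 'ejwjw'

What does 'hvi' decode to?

The output letters match the input read backwards, each shifted +1: cliff reversed is ffilc. The word is reversed, then every letter is shifted forward by 1.
Decoding hvi: shift back: h−1=g, v−1=u, i−1=h → guh; then reverse → hug.

hug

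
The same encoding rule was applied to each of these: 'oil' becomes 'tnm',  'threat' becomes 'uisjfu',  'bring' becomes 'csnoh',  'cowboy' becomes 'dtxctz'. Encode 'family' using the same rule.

The shift depends on letter class: consonant l→m is +1, but vowel o→t is +5. Two shifts are in play — +5 for a/e/i/o/u, +1 for every other letter.
For family: f(cons)+1=g, a(vowel)+5=f, m(cons)+1=n, i(vowel)+5=n, l(cons)+1=m, y(cons)+1=z.

gfnnmz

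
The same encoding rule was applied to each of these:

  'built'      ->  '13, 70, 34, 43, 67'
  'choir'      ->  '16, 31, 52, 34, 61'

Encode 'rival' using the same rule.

b(#2)→13 and u(#21)→70: differences scale by 3, so n = 3·pos + 7. With a=1..z=26, the number is 3·pos + 7.
Applying it to rival: r=18→61, i=9→34, v=22→73, a=1→10, l=12→43.

61, 34, 73, 10, 43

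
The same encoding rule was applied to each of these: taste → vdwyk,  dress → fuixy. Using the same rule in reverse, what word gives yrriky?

Each letter shifts forward by (position + 2), i.e. 2, 3, 4, … — the shift grows by one for each successive letter.
Undoing it on yrriky: y−2=w, r−3=o, r−4=n, i−5=d, k−6=e, y−7=r.

wonder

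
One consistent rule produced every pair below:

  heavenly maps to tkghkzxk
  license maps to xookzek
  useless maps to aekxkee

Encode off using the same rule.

urr

The shift depends on letter class: consonant h→t is +12, but vowel e→k is +6. Two shifts are in play — +6 for a/e/i/o/u, +12 for every other letter.
Applying it to off: o(vowel)+6=u, f(cons)+12=r, f(cons)+12=r.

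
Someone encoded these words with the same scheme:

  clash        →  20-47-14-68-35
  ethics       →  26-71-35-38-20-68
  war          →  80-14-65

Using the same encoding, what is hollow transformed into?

35-56-47-47-56-80

c(#3)→20 and l(#12)→47: differences scale by 3, so n = 3·pos + 11. Each letter becomes 3×(its alphabet position, a=1..z=26) + 11.
On hollow: h=8→35, o=15→56, l=12→47, l=12→47, o=15→56, w=23→80.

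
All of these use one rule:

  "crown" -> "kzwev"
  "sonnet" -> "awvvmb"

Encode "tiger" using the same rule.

Compare letters: c→k is +8, r→z is +8, o→w is +8 — a constant shift. This is a Caesar cipher with shift 8.
Applying it to tiger: t+8=b, i+8=q, g+8=o, e+8=m, r+8=z.

bqomz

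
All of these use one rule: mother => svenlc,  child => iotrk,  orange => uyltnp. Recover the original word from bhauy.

Shifts by position in mother: pos 0: m→s (+6), pos 1: o→v (+7), pos 2: t→e (+11), pos 3: h→n (+6), pos 4: e→l (+7), pos 5: r→c (+11) — repeating every 3. The shifts repeat in a cycle of length 3: positions 0,1,… shift by +6, +7, +11, then the pattern repeats.
Reversing it on bhauy: b−6=v, h−7=a, a−11=p, u−6=o, y−7=r.

vapor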